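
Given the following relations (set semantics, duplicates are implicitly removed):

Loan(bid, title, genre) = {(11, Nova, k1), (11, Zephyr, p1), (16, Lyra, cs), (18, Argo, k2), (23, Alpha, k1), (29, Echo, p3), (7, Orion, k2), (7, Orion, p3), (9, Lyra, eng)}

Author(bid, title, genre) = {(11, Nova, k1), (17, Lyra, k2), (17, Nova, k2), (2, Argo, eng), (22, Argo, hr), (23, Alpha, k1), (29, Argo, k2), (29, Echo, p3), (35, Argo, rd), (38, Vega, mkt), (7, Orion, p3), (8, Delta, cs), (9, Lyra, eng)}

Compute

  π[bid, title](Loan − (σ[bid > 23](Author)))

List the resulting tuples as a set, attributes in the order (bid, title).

Filtering on bid > 23 leaves {(29, Argo, k2), (29, Echo, p3), (35, Argo, rd), (38, Vega, mkt)}.
Difference: {(11, Nova, k1), (11, Zephyr, p1), (16, Lyra, cs), (18, Argo, k2), (23, Alpha, k1), (29, Echo, p3), (7, Orion, k2), (7, Orion, p3), (9, Lyra, eng)} with {(29, Argo, k2), (29, Echo, p3), (35, Argo, rd), (38, Vega, mkt)} → {(11, Nova, k1), (11, Zephyr, p1), (16, Lyra, cs), (18, Argo, k2), (23, Alpha, k1), (7, Orion, k2), (7, Orion, p3), (9, Lyra, eng)}
Projecting to bid, title (1 duplicate(s) eliminated): {(11, Nova), (11, Zephyr), (16, Lyra), (18, Argo), (23, Alpha), (7, Orion), (9, Lyra)}

{(11, Nova), (11, Zephyr), (16, Lyra), (18, Argo), (23, Alpha), (7, Orion), (9, Lyra)}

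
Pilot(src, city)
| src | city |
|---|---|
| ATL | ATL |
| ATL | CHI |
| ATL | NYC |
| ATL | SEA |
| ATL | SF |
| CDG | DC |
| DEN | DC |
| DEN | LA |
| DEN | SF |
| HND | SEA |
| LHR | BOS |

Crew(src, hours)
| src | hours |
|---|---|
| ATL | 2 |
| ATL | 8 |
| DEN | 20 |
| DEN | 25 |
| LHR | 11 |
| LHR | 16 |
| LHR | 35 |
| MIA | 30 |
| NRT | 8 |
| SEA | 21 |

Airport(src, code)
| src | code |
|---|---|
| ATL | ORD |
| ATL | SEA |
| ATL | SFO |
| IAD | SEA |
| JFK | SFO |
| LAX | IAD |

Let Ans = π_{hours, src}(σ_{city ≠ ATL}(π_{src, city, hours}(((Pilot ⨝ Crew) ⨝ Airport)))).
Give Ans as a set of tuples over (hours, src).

{(2, ATL), (8, ATL)}

Joining Pilot and Crew on src yields {(ATL, ATL, 2), (ATL, ATL, 8), (ATL, CHI, 2), (ATL, CHI, 8), (ATL, NYC, 2), (ATL, NYC, 8), (ATL, SEA, 2), (ATL, SEA, 8), (ATL, SF, 2), (ATL, SF, 8), (DEN, DC, 20), (DEN, DC, 25), (DEN, LA, 20), (DEN, LA, 25), (DEN, SF, 20), (DEN, SF, 25), (LHR, BOS, 11), (LHR, BOS, 16), (LHR, BOS, 35)}.
Joining (Pilot ⨝ Crew) and Airport on src yields {(ATL, ATL, 2, ORD), (ATL, ATL, 2, SEA), (ATL, ATL, 2, SFO), (ATL, ATL, 8, ORD), (ATL, ATL, 8, SEA), (ATL, ATL, 8, SFO), (ATL, CHI, 2, ORD), (ATL, CHI, 2, SEA), (ATL, CHI, 2, SFO), (ATL, CHI, 8, ORD), (ATL, CHI, 8, SEA), (ATL, CHI, 8, SFO), (ATL, NYC, 2, ORD), (ATL, NYC, 2, SEA), (ATL, NYC, 2, SFO), (ATL, NYC, 8, ORD), (ATL, NYC, 8, SEA), (ATL, NYC, 8, SFO), (ATL, SEA, 2, ORD), (ATL, SEA, 2, SEA), (ATL, SEA, 2, SFO), (ATL, SEA, 8, ORD), (ATL, SEA, 8, SEA), (ATL, SEA, 8, SFO), (ATL, SF, 2, ORD), (ATL, SF, 2, SEA), (ATL, SF, 2, SFO), (ATL, SF, 8, ORD), (ATL, SF, 8, SEA), (ATL, SF, 8, SFO)}.
π_{src, city, hours} gives {(ATL, ATL, 2), (ATL, ATL, 8), (ATL, CHI, 2), (ATL, CHI, 8), (ATL, NYC, 2), (ATL, NYC, 8), (ATL, SEA, 2), (ATL, SEA, 8), (ATL, SF, 2), (ATL, SF, 8)} (20 duplicate(s) eliminated).
Filtering on city ≠ ATL leaves {(ATL, CHI, 2), (ATL, CHI, 8), (ATL, NYC, 2), (ATL, NYC, 8), (ATL, SEA, 2), (ATL, SEA, 8), (ATL, SF, 2), (ATL, SF, 8)}.
π_{hours, src} gives {(2, ATL), (8, ATL)} (6 duplicate(s) eliminated).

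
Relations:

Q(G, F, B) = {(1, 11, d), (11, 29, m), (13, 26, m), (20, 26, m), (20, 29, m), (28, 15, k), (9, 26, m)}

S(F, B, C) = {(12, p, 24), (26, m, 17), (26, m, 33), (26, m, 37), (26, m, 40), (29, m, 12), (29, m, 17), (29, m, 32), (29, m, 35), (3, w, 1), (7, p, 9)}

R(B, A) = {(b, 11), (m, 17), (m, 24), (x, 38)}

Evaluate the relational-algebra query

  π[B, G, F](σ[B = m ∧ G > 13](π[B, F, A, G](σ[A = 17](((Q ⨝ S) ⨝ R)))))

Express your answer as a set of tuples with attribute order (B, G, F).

{(m, 20, 26), (m, 20, 29)}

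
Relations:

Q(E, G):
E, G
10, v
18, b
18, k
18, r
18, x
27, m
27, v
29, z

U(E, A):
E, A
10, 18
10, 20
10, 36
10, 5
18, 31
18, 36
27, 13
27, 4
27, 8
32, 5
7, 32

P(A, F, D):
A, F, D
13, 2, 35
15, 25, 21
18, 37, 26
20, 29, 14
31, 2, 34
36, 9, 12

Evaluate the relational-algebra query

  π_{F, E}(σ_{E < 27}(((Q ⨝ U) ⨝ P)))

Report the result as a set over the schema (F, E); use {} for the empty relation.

{(2, 18), (29, 10), (37, 10), (9, 10), (9, 18)}

Natural join on E: {(10, v, 18), (10, v, 20), (10, v, 36), (10, v, 5), (18, b, 31), (18, b, 36), (18, k, 31), (18, k, 36), (18, r, 31), (18, r, 36), (18, x, 31), (18, x, 36), (27, m, 13), (27, m, 4), (27, m, 8), (27, v, 13), (27, v, 4), (27, v, 8)}
Natural join on A: {(10, v, 18, 37, 26), (10, v, 20, 29, 14), (10, v, 36, 9, 12), (18, b, 31, 2, 34), (18, b, 36, 9, 12), (18, k, 31, 2, 34), (18, k, 36, 9, 12), (18, r, 31, 2, 34), (18, r, 36, 9, 12), (18, x, 31, 2, 34), (18, x, 36, 9, 12), (27, m, 13, 2, 35), (27, v, 13, 2, 35)}
Selection E < 27: {(10, v, 18, 37, 26), (10, v, 20, 29, 14), (10, v, 36, 9, 12), (18, b, 31, 2, 34), (18, b, 36, 9, 12), (18, k, 31, 2, 34), (18, k, 36, 9, 12), (18, r, 31, 2, 34), (18, r, 36, 9, 12), (18, x, 31, 2, 34), (18, x, 36, 9, 12)}
π[F, E]: project onto (F, E) (6 duplicate(s) eliminated) → {(2, 18), (29, 10), (37, 10), (9, 10), (9, 18)}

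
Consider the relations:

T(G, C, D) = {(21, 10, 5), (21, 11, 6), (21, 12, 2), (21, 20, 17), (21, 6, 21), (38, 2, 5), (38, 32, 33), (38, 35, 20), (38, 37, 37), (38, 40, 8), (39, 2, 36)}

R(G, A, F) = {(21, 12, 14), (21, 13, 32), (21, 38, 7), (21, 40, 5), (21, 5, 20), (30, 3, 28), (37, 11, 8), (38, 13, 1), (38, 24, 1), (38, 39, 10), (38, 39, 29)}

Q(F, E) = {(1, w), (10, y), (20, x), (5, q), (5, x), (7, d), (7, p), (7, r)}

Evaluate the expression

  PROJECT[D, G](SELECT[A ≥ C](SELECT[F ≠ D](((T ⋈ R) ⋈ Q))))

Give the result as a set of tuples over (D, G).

T ⋈ R (natural join on G): {(21, 10, 5, 12, 14), (21, 10, 5, 13, 32), (21, 10, 5, 38, 7), (21, 10, 5, 40, 5), (21, 10, 5, 5, 20), (21, 11, 6, 12, 14), (21, 11, 6, 13, 32), (21, 11, 6, 38, 7), (21, 11, 6, 40, 5), (21, 11, 6, 5, 20), (21, 12, 2, 12, 14), (21, 12, 2, 13, 32), (21, 12, 2, 38, 7), (21, 12, 2, 40, 5), (21, 12, 2, 5, 20), (21, 20, 17, 12, 14), (21, 20, 17, 13, 32), (21, 20, 17, 38, 7), (21, 20, 17, 40, 5), (21, 20, 17, 5, 20), (21, 6, 21, 12, 14), (21, 6, 21, 13, 32), (21, 6, 21, 38, 7), (21, 6, 21, 40, 5), (21, 6, 21, 5, 20), (38, 2, 5, 13, 1), (38, 2, 5, 24, 1), (38, 2, 5, 39, 10), (38, 2, 5, 39, 29), (38, 32, 33, 13, 1), (38, 32, 33, 24, 1), (38, 32, 33, 39, 10), (38, 32, 33, 39, 29), (38, 35, 20, 13, 1), (38, 35, 20, 24, 1), (38, 35, 20, 39, 10), (38, 35, 20, 39, 29), (38, 37, 37, 13, 1), (38, 37, 37, 24, 1), (38, 37, 37, 39, 10), (38, 37, 37, 39, 29), (38, 40, 8, 13, 1), (38, 40, 8, 24, 1), (38, 40, 8, 39, 10), (38, 40, 8, 39, 29)}
(T ⋈ R) ⋈ Q (natural join on F): {(21, 10, 5, 38, 7, d), (21, 10, 5, 38, 7, p), (21, 10, 5, 38, 7, r), (21, 10, 5, 40, 5, q), (21, 10, 5, 40, 5, x), (21, 10, 5, 5, 20, x), (21, 11, 6, 38, 7, d), (21, 11, 6, 38, 7, p), (21, 11, 6, 38, 7, r), (21, 11, 6, 40, 5, q), (21, 11, 6, 40, 5, x), (21, 11, 6, 5, 20, x), (21, 12, 2, 38, 7, d), (21, 12, 2, 38, 7, p), (21, 12, 2, 38, 7, r), (21, 12, 2, 40, 5, q), (21, 12, 2, 40, 5, x), (21, 12, 2, 5, 20, x), (21, 20, 17, 38, 7, d), (21, 20, 17, 38, 7, p), (21, 20, 17, 38, 7, r), (21, 20, 17, 40, 5, q), (21, 20, 17, 40, 5, x), (21, 20, 17, 5, 20, x), (21, 6, 21, 38, 7, d), (21, 6, 21, 38, 7, p), (21, 6, 21, 38, 7, r), (21, 6, 21, 40, 5, q), (21, 6, 21, 40, 5, x), (21, 6, 21, 5, 20, x), (38, 2, 5, 13, 1, w), (38, 2, 5, 24, 1, w), (38, 2, 5, 39, 10, y), (38, 32, 33, 13, 1, w), (38, 32, 33, 24, 1, w), (38, 32, 33, 39, 10, y), (38, 35, 20, 13, 1, w), (38, 35, 20, 24, 1, w), (38, 35, 20, 39, 10, y), (38, 37, 37, 13, 1, w), (38, 37, 37, 24, 1, w), (38, 37, 37, 39, 10, y), (38, 40, 8, 13, 1, w), (38, 40, 8, 24, 1, w), (38, 40, 8, 39, 10, y)}
Filtering on F ≠ D leaves {(21, 10, 5, 38, 7, d), (21, 10, 5, 38, 7, p), (21, 10, 5, 38, 7, r), (21, 10, 5, 5, 20, x), (21, 11, 6, 38, 7, d), (21, 11, 6, 38, 7, p), (21, 11, 6, 38, 7, r), (21, 11, 6, 40, 5, q), (21, 11, 6, 40, 5, x), (21, 11, 6, 5, 20, x), (21, 12, 2, 38, 7, d), (21, 12, 2, 38, 7, p), (21, 12, 2, 38, 7, r), (21, 12, 2, 40, 5, q), (21, 12, 2, 40, 5, x), (21, 12, 2, 5, 20, x), (21, 20, 17, 38, 7, d), (21, 20, 17, 38, 7, p), (21, 20, 17, 38, 7, r), (21, 20, 17, 40, 5, q), (21, 20, 17, 40, 5, x), (21, 20, 17, 5, 20, x), (21, 6, 21, 38, 7, d), (21, 6, 21, 38, 7, p), (21, 6, 21, 38, 7, r), (21, 6, 21, 40, 5, q), (21, 6, 21, 40, 5, x), (21, 6, 21, 5, 20, x), (38, 2, 5, 13, 1, w), (38, 2, 5, 24, 1, w), (38, 2, 5, 39, 10, y), (38, 32, 33, 13, 1, w), (38, 32, 33, 24, 1, w), (38, 32, 33, 39, 10, y), (38, 35, 20, 13, 1, w), (38, 35, 20, 24, 1, w), (38, 35, 20, 39, 10, y), (38, 37, 37, 13, 1, w), (38, 37, 37, 24, 1, w), (38, 37, 37, 39, 10, y), (38, 40, 8, 13, 1, w), (38, 40, 8, 24, 1, w), (38, 40, 8, 39, 10, y)}.
Filtering on A ≥ C leaves {(21, 10, 5, 38, 7, d), (21, 10, 5, 38, 7, p), (21, 10, 5, 38, 7, r), (21, 11, 6, 38, 7, d), (21, 11, 6, 38, 7, p), (21, 11, 6, 38, 7, r), (21, 11, 6, 40, 5, q), (21, 11, 6, 40, 5, x), (21, 12, 2, 38, 7, d), (21, 12, 2, 38, 7, p), (21, 12, 2, 38, 7, r), (21, 12, 2, 40, 5, q), (21, 12, 2, 40, 5, x), (21, 20, 17, 38, 7, d), (21, 20, 17, 38, 7, p), (21, 20, 17, 38, 7, r), (21, 20, 17, 40, 5, q), (21, 20, 17, 40, 5, x), (21, 6, 21, 38, 7, d), (21, 6, 21, 38, 7, p), (21, 6, 21, 38, 7, r), (21, 6, 21, 40, 5, q), (21, 6, 21, 40, 5, x), (38, 2, 5, 13, 1, w), (38, 2, 5, 24, 1, w), (38, 2, 5, 39, 10, y), (38, 32, 33, 39, 10, y), (38, 35, 20, 39, 10, y), (38, 37, 37, 39, 10, y)}.
π[D, G]: project onto (D, G) (20 duplicate(s) eliminated) → {(17, 21), (2, 21), (20, 38), (21, 21), (33, 38), (37, 38), (5, 21), (5, 38), (6, 21)}

{(17, 21), (2, 21), (20, 38), (21, 21), (33, 38), (37, 38), (5, 21), (5, 38), (6, 21)}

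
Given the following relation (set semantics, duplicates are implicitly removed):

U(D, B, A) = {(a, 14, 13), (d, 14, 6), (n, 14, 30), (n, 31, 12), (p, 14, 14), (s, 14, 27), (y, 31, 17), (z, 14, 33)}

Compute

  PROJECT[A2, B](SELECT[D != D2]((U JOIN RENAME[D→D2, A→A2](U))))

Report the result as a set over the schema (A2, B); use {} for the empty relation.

ρ[D→D2, A→A2]: schema becomes (D2, B, A2); tuples unchanged.
Joining U and RENAME[D→D2, A→A2](U) on B yields {(a, 14, 13, a, 13), (a, 14, 13, d, 6), (a, 14, 13, n, 30), (a, 14, 13, p, 14), (a, 14, 13, s, 27), (a, 14, 13, z, 33), (d, 14, 6, a, 13), (d, 14, 6, d, 6), (d, 14, 6, n, 30), (d, 14, 6, p, 14), (d, 14, 6, s, 27), (d, 14, 6, z, 33), (n, 14, 30, a, 13), (n, 14, 30, d, 6), (n, 14, 30, n, 30), (n, 14, 30, p, 14), (n, 14, 30, s, 27), (n, 14, 30, z, 33), (n, 31, 12, n, 12), (n, 31, 12, y, 17), (p, 14, 14, a, 13), (p, 14, 14, d, 6), (p, 14, 14, n, 30), (p, 14, 14, p, 14), (p, 14, 14, s, 27), (p, 14, 14, z, 33), (s, 14, 27, a, 13), (s, 14, 27, d, 6), (s, 14, 27, n, 30), (s, 14, 27, p, 14), (s, 14, 27, s, 27), (s, 14, 27, z, 33), (y, 31, 17, n, 12), (y, 31, 17, y, 17), (z, 14, 33, a, 13), (z, 14, 33, d, 6), (z, 14, 33, n, 30), (z, 14, 33, p, 14), (z, 14, 33, s, 27), (z, 14, 33, z, 33)}.
Apply σ_{D != D2}; surviving tuples: {(a, 14, 13, d, 6), (a, 14, 13, n, 30), (a, 14, 13, p, 14), (a, 14, 13, s, 27), (a, 14, 13, z, 33), (d, 14, 6, a, 13), (d, 14, 6, n, 30), (d, 14, 6, p, 14), (d, 14, 6, s, 27), (d, 14, 6, z, 33), (n, 14, 30, a, 13), (n, 14, 30, d, 6), (n, 14, 30, p, 14), (n, 14, 30, s, 27), (n, 14, 30, z, 33), (n, 31, 12, y, 17), (p, 14, 14, a, 13), (p, 14, 14, d, 6), (p, 14, 14, n, 30), (p, 14, 14, s, 27), (p, 14, 14, z, 33), (s, 14, 27, a, 13), (s, 14, 27, d, 6), (s, 14, 27, n, 30), (s, 14, 27, p, 14), (s, 14, 27, z, 33), (y, 31, 17, n, 12), (z, 14, 33, a, 13), (z, 14, 33, d, 6), (z, 14, 33, n, 30), (z, 14, 33, p, 14), (z, 14, 33, s, 27)}
π[A2, B]: project onto (A2, B) (24 duplicate(s) eliminated) → {(12, 31), (13, 14), (14, 14), (17, 31), (27, 14), (30, 14), (33, 14), (6, 14)}

{(12, 31), (13, 14), (14, 14), (17, 31), (27, 14), (30, 14), (33, 14), (6, 14)}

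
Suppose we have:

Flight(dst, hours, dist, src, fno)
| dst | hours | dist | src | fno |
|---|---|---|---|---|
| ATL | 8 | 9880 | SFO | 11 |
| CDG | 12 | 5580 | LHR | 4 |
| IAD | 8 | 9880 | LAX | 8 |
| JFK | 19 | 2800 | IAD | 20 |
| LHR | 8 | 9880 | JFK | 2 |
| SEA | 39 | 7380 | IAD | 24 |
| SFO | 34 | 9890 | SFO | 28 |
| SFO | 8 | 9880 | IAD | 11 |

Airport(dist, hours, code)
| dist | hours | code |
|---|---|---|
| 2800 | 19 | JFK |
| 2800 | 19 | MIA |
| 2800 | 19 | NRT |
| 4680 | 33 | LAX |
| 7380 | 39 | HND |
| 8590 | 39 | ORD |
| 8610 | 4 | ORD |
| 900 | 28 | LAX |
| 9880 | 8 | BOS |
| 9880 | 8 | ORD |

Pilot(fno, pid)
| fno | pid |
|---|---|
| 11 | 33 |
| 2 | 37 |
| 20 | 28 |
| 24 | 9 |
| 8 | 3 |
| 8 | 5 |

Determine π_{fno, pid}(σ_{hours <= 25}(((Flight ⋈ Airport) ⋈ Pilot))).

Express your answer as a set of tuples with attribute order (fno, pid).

Flight ⋈ Airport (natural join on hours, dist): {(ATL, 8, 9880, SFO, 11, BOS), (ATL, 8, 9880, SFO, 11, ORD), (IAD, 8, 9880, LAX, 8, BOS), (IAD, 8, 9880, LAX, 8, ORD), (JFK, 19, 2800, IAD, 20, JFK), (JFK, 19, 2800, IAD, 20, MIA), (JFK, 19, 2800, IAD, 20, NRT), (LHR, 8, 9880, JFK, 2, BOS), (LHR, 8, 9880, JFK, 2, ORD), (SEA, 39, 7380, IAD, 24, HND), (SFO, 8, 9880, IAD, 11, BOS), (SFO, 8, 9880, IAD, 11, ORD)}
(Flight ⋈ Airport) ⋈ Pilot (natural join on fno): {(ATL, 8, 9880, SFO, 11, BOS, 33), (ATL, 8, 9880, SFO, 11, ORD, 33), (IAD, 8, 9880, LAX, 8, BOS, 3), (IAD, 8, 9880, LAX, 8, BOS, 5), (IAD, 8, 9880, LAX, 8, ORD, 3), (IAD, 8, 9880, LAX, 8, ORD, 5), (JFK, 19, 2800, IAD, 20, JFK, 28), (JFK, 19, 2800, IAD, 20, MIA, 28), (JFK, 19, 2800, IAD, 20, NRT, 28), (LHR, 8, 9880, JFK, 2, BOS, 37), (LHR, 8, 9880, JFK, 2, ORD, 37), (SEA, 39, 7380, IAD, 24, HND, 9), (SFO, 8, 9880, IAD, 11, BOS, 33), (SFO, 8, 9880, IAD, 11, ORD, 33)}
Apply σ_{hours <= 25}; surviving tuples: {(ATL, 8, 9880, SFO, 11, BOS, 33), (ATL, 8, 9880, SFO, 11, ORD, 33), (IAD, 8, 9880, LAX, 8, BOS, 3), (IAD, 8, 9880, LAX, 8, BOS, 5), (IAD, 8, 9880, LAX, 8, ORD, 3), (IAD, 8, 9880, LAX, 8, ORD, 5), (JFK, 19, 2800, IAD, 20, JFK, 28), (JFK, 19, 2800, IAD, 20, MIA, 28), (JFK, 19, 2800, IAD, 20, NRT, 28), (LHR, 8, 9880, JFK, 2, BOS, 37), (LHR, 8, 9880, JFK, 2, ORD, 37), (SFO, 8, 9880, IAD, 11, BOS, 33), (SFO, 8, 9880, IAD, 11, ORD, 33)}
Keep only column(s) fno, pid (8 duplicate(s) eliminated): {(11, 33), (2, 37), (20, 28), (8, 3), (8, 5)}

{(11, 33), (2, 37), (20, 28), (8, 3), (8, 5)}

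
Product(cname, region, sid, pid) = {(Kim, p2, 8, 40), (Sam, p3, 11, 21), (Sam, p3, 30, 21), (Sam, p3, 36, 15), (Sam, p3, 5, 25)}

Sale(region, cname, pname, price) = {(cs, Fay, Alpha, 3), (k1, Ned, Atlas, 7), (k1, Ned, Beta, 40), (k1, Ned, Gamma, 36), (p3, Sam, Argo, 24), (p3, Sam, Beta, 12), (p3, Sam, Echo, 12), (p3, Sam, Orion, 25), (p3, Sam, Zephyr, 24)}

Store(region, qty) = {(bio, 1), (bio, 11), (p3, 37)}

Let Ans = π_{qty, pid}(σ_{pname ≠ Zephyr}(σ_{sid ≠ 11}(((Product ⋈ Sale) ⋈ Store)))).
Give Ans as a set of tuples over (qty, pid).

Product ⋈ Sale (natural join on cname, region): {(Sam, p3, 11, 21, Argo, 24), (Sam, p3, 11, 21, Beta, 12), (Sam, p3, 11, 21, Echo, 12), (Sam, p3, 11, 21, Orion, 25), (Sam, p3, 11, 21, Zephyr, 24), (Sam, p3, 30, 21, Argo, 24), (Sam, p3, 30, 21, Beta, 12), (Sam, p3, 30, 21, Echo, 12), (Sam, p3, 30, 21, Orion, 25), (Sam, p3, 30, 21, Zephyr, 24), (Sam, p3, 36, 15, Argo, 24), (Sam, p3, 36, 15, Beta, 12), (Sam, p3, 36, 15, Echo, 12), (Sam, p3, 36, 15, Orion, 25), (Sam, p3, 36, 15, Zephyr, 24), (Sam, p3, 5, 25, Argo, 24), (Sam, p3, 5, 25, Beta, 12), (Sam, p3, 5, 25, Echo, 12), (Sam, p3, 5, 25, Orion, 25), (Sam, p3, 5, 25, Zephyr, 24)}
(Product ⋈ Sale) ⋈ Store (natural join on region): {(Sam, p3, 11, 21, Argo, 24, 37), (Sam, p3, 11, 21, Beta, 12, 37), (Sam, p3, 11, 21, Echo, 12, 37), (Sam, p3, 11, 21, Orion, 25, 37), (Sam, p3, 11, 21, Zephyr, 24, 37), (Sam, p3, 30, 21, Argo, 24, 37), (Sam, p3, 30, 21, Beta, 12, 37), (Sam, p3, 30, 21, Echo, 12, 37), (Sam, p3, 30, 21, Orion, 25, 37), (Sam, p3, 30, 21, Zephyr, 24, 37), (Sam, p3, 36, 15, Argo, 24, 37), (Sam, p3, 36, 15, Beta, 12, 37), (Sam, p3, 36, 15, Echo, 12, 37), (Sam, p3, 36, 15, Orion, 25, 37), (Sam, p3, 36, 15, Zephyr, 24, 37), (Sam, p3, 5, 25, Argo, 24, 37), (Sam, p3, 5, 25, Beta, 12, 37), (Sam, p3, 5, 25, Echo, 12, 37), (Sam, p3, 5, 25, Orion, 25, 37), (Sam, p3, 5, 25, Zephyr, 24, 37)}
Selection sid ≠ 11: {(Sam, p3, 30, 21, Argo, 24, 37), (Sam, p3, 30, 21, Beta, 12, 37), (Sam, p3, 30, 21, Echo, 12, 37), (Sam, p3, 30, 21, Orion, 25, 37), (Sam, p3, 30, 21, Zephyr, 24, 37), (Sam, p3, 36, 15, Argo, 24, 37), (Sam, p3, 36, 15, Beta, 12, 37), (Sam, p3, 36, 15, Echo, 12, 37), (Sam, p3, 36, 15, Orion, 25, 37), (Sam, p3, 36, 15, Zephyr, 24, 37), (Sam, p3, 5, 25, Argo, 24, 37), (Sam, p3, 5, 25, Beta, 12, 37), (Sam, p3, 5, 25, Echo, 12, 37), (Sam, p3, 5, 25, Orion, 25, 37), (Sam, p3, 5, 25, Zephyr, 24, 37)}
Selection pname ≠ Zephyr: {(Sam, p3, 30, 21, Argo, 24, 37), (Sam, p3, 30, 21, Beta, 12, 37), (Sam, p3, 30, 21, Echo, 12, 37), (Sam, p3, 30, 21, Orion, 25, 37), (Sam, p3, 36, 15, Argo, 24, 37), (Sam, p3, 36, 15, Beta, 12, 37), (Sam, p3, 36, 15, Echo, 12, 37), (Sam, p3, 36, 15, Orion, 25, 37), (Sam, p3, 5, 25, Argo, 24, 37), (Sam, p3, 5, 25, Beta, 12, 37), (Sam, p3, 5, 25, Echo, 12, 37), (Sam, p3, 5, 25, Orion, 25, 37)}
π_{qty, pid} gives {(37, 15), (37, 21), (37, 25)} (9 duplicate(s) eliminated).

{(37, 15), (37, 21), (37, 25)}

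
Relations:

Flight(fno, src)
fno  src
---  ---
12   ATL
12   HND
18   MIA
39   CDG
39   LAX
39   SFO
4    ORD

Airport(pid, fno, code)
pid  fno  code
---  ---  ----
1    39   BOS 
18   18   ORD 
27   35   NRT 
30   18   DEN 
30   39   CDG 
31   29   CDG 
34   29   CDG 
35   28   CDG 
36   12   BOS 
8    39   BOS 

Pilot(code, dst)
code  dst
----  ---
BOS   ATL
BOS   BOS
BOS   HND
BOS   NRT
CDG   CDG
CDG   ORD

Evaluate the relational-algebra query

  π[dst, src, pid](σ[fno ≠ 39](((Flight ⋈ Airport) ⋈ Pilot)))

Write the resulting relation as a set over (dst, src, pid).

Natural join on fno: {(12, ATL, 36, BOS), (12, HND, 36, BOS), (18, MIA, 18, ORD), (18, MIA, 30, DEN), (39, CDG, 1, BOS), (39, CDG, 30, CDG), (39, CDG, 8, BOS), (39, LAX, 1, BOS), (39, LAX, 30, CDG), (39, LAX, 8, BOS), (39, SFO, 1, BOS), (39, SFO, 30, CDG), (39, SFO, 8, BOS)}
Natural join on code: {(12, ATL, 36, BOS, ATL), (12, ATL, 36, BOS, BOS), (12, ATL, 36, BOS, HND), (12, ATL, 36, BOS, NRT), (12, HND, 36, BOS, ATL), (12, HND, 36, BOS, BOS), (12, HND, 36, BOS, HND), (12, HND, 36, BOS, NRT), (39, CDG, 1, BOS, ATL), (39, CDG, 1, BOS, BOS), (39, CDG, 1, BOS, HND), (39, CDG, 1, BOS, NRT), (39, CDG, 30, CDG, CDG), (39, CDG, 30, CDG, ORD), (39, CDG, 8, BOS, ATL), (39, CDG, 8, BOS, BOS), (39, CDG, 8, BOS, HND), (39, CDG, 8, BOS, NRT), (39, LAX, 1, BOS, ATL), (39, LAX, 1, BOS, BOS), (39, LAX, 1, BOS, HND), (39, LAX, 1, BOS, NRT), (39, LAX, 30, CDG, CDG), (39, LAX, 30, CDG, ORD), (39, LAX, 8, BOS, ATL), (39, LAX, 8, BOS, BOS), (39, LAX, 8, BOS, HND), (39, LAX, 8, BOS, NRT), (39, SFO, 1, BOS, ATL), (39, SFO, 1, BOS, BOS), (39, SFO, 1, BOS, HND), (39, SFO, 1, BOS, NRT), (39, SFO, 30, CDG, CDG), (39, SFO, 30, CDG, ORD), (39, SFO, 8, BOS, ATL), (39, SFO, 8, BOS, BOS), (39, SFO, 8, BOS, HND), (39, SFO, 8, BOS, NRT)}
Apply σ_{fno ≠ 39}; surviving tuples: {(12, ATL, 36, BOS, ATL), (12, ATL, 36, BOS, BOS), (12, ATL, 36, BOS, HND), (12, ATL, 36, BOS, NRT), (12, HND, 36, BOS, ATL), (12, HND, 36, BOS, BOS), (12, HND, 36, BOS, HND), (12, HND, 36, BOS, NRT)}
Keep only column(s) dst, src, pid: {(ATL, ATL, 36), (ATL, HND, 36), (BOS, ATL, 36), (BOS, HND, 36), (HND, ATL, 36), (HND, HND, 36), (NRT, ATL, 36), (NRT, HND, 36)}

{(ATL, ATL, 36), (ATL, HND, 36), (BOS, ATL, 36), (BOS, HND, 36), (HND, ATL, 36), (HND, HND, 36), (NRT, ATL, 36), (NRT, HND, 36)}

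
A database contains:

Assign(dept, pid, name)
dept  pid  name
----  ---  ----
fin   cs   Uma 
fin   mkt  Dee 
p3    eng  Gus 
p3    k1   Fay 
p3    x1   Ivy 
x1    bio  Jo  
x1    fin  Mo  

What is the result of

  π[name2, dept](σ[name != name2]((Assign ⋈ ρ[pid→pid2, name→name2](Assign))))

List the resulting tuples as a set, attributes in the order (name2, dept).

{(Dee, fin), (Fay, p3), (Gus, p3), (Ivy, p3), (Jo, x1), (Mo, x1), (Uma, fin)}

ρ[pid→pid2, name→name2]: schema becomes (dept, pid2, name2); tuples unchanged.
Natural join on dept: {(fin, cs, Uma, cs, Uma), (fin, cs, Uma, mkt, Dee), (fin, mkt, Dee, cs, Uma), (fin, mkt, Dee, mkt, Dee), (p3, eng, Gus, eng, Gus), (p3, eng, Gus, k1, Fay), (p3, eng, Gus, x1, Ivy), (p3, k1, Fay, eng, Gus), (p3, k1, Fay, k1, Fay), (p3, k1, Fay, x1, Ivy), (p3, x1, Ivy, eng, Gus), (p3, x1, Ivy, k1, Fay), (p3, x1, Ivy, x1, Ivy), (x1, bio, Jo, bio, Jo), (x1, bio, Jo, fin, Mo), (x1, fin, Mo, bio, Jo), (x1, fin, Mo, fin, Mo)}
Selection name != name2: {(fin, cs, Uma, mkt, Dee), (fin, mkt, Dee, cs, Uma), (p3, eng, Gus, k1, Fay), (p3, eng, Gus, x1, Ivy), (p3, k1, Fay, eng, Gus), (p3, k1, Fay, x1, Ivy), (p3, x1, Ivy, eng, Gus), (p3, x1, Ivy, k1, Fay), (x1, bio, Jo, fin, Mo), (x1, fin, Mo, bio, Jo)}
π_{name2, dept} gives {(Dee, fin), (Fay, p3), (Gus, p3), (Ivy, p3), (Jo, x1), (Mo, x1), (Uma, fin)} (3 duplicate(s) eliminated).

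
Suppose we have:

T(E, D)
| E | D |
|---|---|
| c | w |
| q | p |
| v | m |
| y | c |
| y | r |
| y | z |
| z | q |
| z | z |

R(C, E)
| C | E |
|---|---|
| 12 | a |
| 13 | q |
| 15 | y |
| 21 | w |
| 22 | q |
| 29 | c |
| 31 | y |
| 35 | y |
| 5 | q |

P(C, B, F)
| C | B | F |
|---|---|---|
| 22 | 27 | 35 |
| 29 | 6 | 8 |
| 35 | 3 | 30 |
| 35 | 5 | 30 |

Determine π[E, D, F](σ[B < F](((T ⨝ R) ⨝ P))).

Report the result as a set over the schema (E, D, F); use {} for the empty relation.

{(c, w, 8), (q, p, 35), (y, c, 30), (y, r, 30), (y, z, 30)}

Natural join on E: {(c, w, 29), (q, p, 13), (q, p, 22), (q, p, 5), (y, c, 15), (y, c, 31), (y, c, 35), (y, r, 15), (y, r, 31), (y, r, 35), (y, z, 15), (y, z, 31), (y, z, 35)}
Natural join on C: {(c, w, 29, 6, 8), (q, p, 22, 27, 35), (y, c, 35, 3, 30), (y, c, 35, 5, 30), (y, r, 35, 3, 30), (y, r, 35, 5, 30), (y, z, 35, 3, 30), (y, z, 35, 5, 30)}
Filtering on B < F leaves {(c, w, 29, 6, 8), (q, p, 22, 27, 35), (y, c, 35, 3, 30), (y, c, 35, 5, 30), (y, r, 35, 3, 30), (y, r, 35, 5, 30), (y, z, 35, 3, 30), (y, z, 35, 5, 30)}.
Projecting to E, D, F (3 duplicate(s) eliminated): {(c, w, 8), (q, p, 35), (y, c, 30), (y, r, 30), (y, z, 30)}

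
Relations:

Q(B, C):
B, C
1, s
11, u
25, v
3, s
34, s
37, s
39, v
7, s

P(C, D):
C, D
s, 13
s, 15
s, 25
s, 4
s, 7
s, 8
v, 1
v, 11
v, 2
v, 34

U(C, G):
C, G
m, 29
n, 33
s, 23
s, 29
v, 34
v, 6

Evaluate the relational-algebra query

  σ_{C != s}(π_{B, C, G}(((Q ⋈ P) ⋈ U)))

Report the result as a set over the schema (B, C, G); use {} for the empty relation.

{(25, v, 34), (25, v, 6), (39, v, 34), (39, v, 6)}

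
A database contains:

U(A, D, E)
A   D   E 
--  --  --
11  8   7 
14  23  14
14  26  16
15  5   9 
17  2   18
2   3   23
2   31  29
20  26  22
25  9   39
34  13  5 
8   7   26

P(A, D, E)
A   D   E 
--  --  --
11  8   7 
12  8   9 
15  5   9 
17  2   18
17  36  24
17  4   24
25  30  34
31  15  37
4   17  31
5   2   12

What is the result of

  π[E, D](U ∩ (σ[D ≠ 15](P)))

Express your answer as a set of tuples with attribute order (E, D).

Filtering on D ≠ 15 leaves {(11, 8, 7), (12, 8, 9), (15, 5, 9), (17, 2, 18), (17, 36, 24), (17, 4, 24), (25, 30, 34), (4, 17, 31), (5, 2, 12)}.
Intersection: {(11, 8, 7), (14, 23, 14), (14, 26, 16), (15, 5, 9), (17, 2, 18), (2, 3, 23), (2, 31, 29), (20, 26, 22), (25, 9, 39), (34, 13, 5), (8, 7, 26)} with {(11, 8, 7), (12, 8, 9), (15, 5, 9), (17, 2, 18), (17, 36, 24), (17, 4, 24), (25, 30, 34), (4, 17, 31), (5, 2, 12)} → {(11, 8, 7), (15, 5, 9), (17, 2, 18)}
Keep only column(s) E, D: {(18, 2), (7, 8), (9, 5)}

{(18, 2), (7, 8), (9, 5)}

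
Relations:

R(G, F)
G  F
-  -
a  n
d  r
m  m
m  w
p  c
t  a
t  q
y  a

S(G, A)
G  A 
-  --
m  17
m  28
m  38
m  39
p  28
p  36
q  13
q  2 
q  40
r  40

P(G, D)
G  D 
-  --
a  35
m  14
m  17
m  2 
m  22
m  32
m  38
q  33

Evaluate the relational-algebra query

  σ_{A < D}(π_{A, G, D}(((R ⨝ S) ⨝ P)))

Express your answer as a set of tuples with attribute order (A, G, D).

R ⋈ S (natural join on G): {(m, m, 17), (m, m, 28), (m, m, 38), (m, m, 39), (m, w, 17), (m, w, 28), (m, w, 38), (m, w, 39), (p, c, 28), (p, c, 36)}
(R ⨝ S) ⋈ P (natural join on G): {(m, m, 17, 14), (m, m, 17, 17), (m, m, 17, 2), (m, m, 17, 22), (m, m, 17, 32), (m, m, 17, 38), (m, m, 28, 14), (m, m, 28, 17), (m, m, 28, 2), (m, m, 28, 22), (m, m, 28, 32), (m, m, 28, 38), (m, m, 38, 14), (m, m, 38, 17), (m, m, 38, 2), (m, m, 38, 22), (m, m, 38, 32), (m, m, 38, 38), (m, m, 39, 14), (m, m, 39, 17), (m, m, 39, 2), (m, m, 39, 22), (m, m, 39, 32), (m, m, 39, 38), (m, w, 17, 14), (m, w, 17, 17), (m, w, 17, 2), (m, w, 17, 22), (m, w, 17, 32), (m, w, 17, 38), (m, w, 28, 14), (m, w, 28, 17), (m, w, 28, 2), (m, w, 28, 22), (m, w, 28, 32), (m, w, 28, 38), (m, w, 38, 14), (m, w, 38, 17), (m, w, 38, 2), (m, w, 38, 22), (m, w, 38, 32), (m, w, 38, 38), (m, w, 39, 14), (m, w, 39, 17), (m, w, 39, 2), (m, w, 39, 22), (m, w, 39, 32), (m, w, 39, 38)}
π[A, G, D]: project onto (A, G, D) (24 duplicate(s) eliminated) → {(17, m, 14), (17, m, 17), (17, m, 2), (17, m, 22), (17, m, 32), (17, m, 38), (28, m, 14), (28, m, 17), (28, m, 2), (28, m, 22), (28, m, 32), (28, m, 38), (38, m, 14), (38, m, 17), (38, m, 2), (38, m, 22), (38, m, 32), (38, m, 38), (39, m, 14), (39, m, 17), (39, m, 2), (39, m, 22), (39, m, 32), (39, m, 38)}
Filtering on A < D leaves {(17, m, 22), (17, m, 32), (17, m, 38), (28, m, 32), (28, m, 38)}.

{(17, m, 22), (17, m, 32), (17, m, 38), (28, m, 32), (28, m, 38)}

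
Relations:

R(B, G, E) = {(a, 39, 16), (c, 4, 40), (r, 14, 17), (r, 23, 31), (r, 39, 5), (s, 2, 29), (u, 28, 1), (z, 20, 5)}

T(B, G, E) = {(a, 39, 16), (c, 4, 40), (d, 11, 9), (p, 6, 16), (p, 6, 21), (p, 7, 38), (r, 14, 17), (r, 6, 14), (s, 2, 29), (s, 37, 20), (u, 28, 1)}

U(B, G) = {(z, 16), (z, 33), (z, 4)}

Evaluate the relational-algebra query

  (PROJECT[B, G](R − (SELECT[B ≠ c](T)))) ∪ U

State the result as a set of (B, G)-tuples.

{(c, 4), (r, 23), (r, 39), (z, 16), (z, 20), (z, 33), (z, 4)}

σ[B ≠ c]: keep tuples satisfying B ≠ c → {(a, 39, 16), (d, 11, 9), (p, 6, 16), (p, 6, 21), (p, 7, 38), (r, 14, 17), (r, 6, 14), (s, 2, 29), (s, 37, 20), (u, 28, 1)}
Set difference of the two operands is {(c, 4, 40), (r, 23, 31), (r, 39, 5), (z, 20, 5)}.
Keep only column(s) B, G: {(c, 4), (r, 23), (r, 39), (z, 20)}
Set union of the two operands is {(c, 4), (r, 23), (r, 39), (z, 16), (z, 20), (z, 33), (z, 4)}.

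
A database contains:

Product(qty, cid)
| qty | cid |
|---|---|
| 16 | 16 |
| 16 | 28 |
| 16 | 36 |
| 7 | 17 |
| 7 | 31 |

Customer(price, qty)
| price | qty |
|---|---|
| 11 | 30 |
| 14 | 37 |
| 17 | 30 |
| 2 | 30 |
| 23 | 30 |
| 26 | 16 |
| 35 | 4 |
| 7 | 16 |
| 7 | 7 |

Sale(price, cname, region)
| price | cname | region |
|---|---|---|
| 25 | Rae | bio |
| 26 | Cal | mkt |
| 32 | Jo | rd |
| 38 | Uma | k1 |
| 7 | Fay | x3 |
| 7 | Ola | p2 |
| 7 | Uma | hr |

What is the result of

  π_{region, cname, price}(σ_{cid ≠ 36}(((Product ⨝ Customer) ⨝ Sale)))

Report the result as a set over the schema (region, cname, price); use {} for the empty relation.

Joining Product and Customer on qty yields {(16, 16, 26), (16, 16, 7), (16, 28, 26), (16, 28, 7), (16, 36, 26), (16, 36, 7), (7, 17, 7), (7, 31, 7)}.
Joining (Product ⨝ Customer) and Sale on price yields {(16, 16, 26, Cal, mkt), (16, 16, 7, Fay, x3), (16, 16, 7, Ola, p2), (16, 16, 7, Uma, hr), (16, 28, 26, Cal, mkt), (16, 28, 7, Fay, x3), (16, 28, 7, Ola, p2), (16, 28, 7, Uma, hr), (16, 36, 26, Cal, mkt), (16, 36, 7, Fay, x3), (16, 36, 7, Ola, p2), (16, 36, 7, Uma, hr), (7, 17, 7, Fay, x3), (7, 17, 7, Ola, p2), (7, 17, 7, Uma, hr), (7, 31, 7, Fay, x3), (7, 31, 7, Ola, p2), (7, 31, 7, Uma, hr)}.
Selection cid ≠ 36: {(16, 16, 26, Cal, mkt), (16, 16, 7, Fay, x3), (16, 16, 7, Ola, p2), (16, 16, 7, Uma, hr), (16, 28, 26, Cal, mkt), (16, 28, 7, Fay, x3), (16, 28, 7, Ola, p2), (16, 28, 7, Uma, hr), (7, 17, 7, Fay, x3), (7, 17, 7, Ola, p2), (7, 17, 7, Uma, hr), (7, 31, 7, Fay, x3), (7, 31, 7, Ola, p2), (7, 31, 7, Uma, hr)}
Keep only column(s) region, cname, price (10 duplicate(s) eliminated): {(hr, Uma, 7), (mkt, Cal, 26), (p2, Ola, 7), (x3, Fay, 7)}

{(hr, Uma, 7), (mkt, Cal, 26), (p2, Ola, 7), (x3, Fay, 7)}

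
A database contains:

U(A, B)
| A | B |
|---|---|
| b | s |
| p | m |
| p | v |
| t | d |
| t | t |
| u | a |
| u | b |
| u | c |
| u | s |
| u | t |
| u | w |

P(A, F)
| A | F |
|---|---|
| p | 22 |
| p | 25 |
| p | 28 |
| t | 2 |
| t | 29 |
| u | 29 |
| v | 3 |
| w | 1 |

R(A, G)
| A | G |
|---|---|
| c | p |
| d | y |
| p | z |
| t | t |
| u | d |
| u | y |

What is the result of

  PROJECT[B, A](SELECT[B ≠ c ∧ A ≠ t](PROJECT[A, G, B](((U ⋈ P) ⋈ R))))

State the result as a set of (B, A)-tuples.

{(a, u), (b, u), (m, p), (s, u), (t, u), (v, p), (w, u)}

Joining U and P on A yields {(p, m, 22), (p, m, 25), (p, m, 28), (p, v, 22), (p, v, 25), (p, v, 28), (t, d, 2), (t, d, 29), (t, t, 2), (t, t, 29), (u, a, 29), (u, b, 29), (u, c, 29), (u, s, 29), (u, t, 29), (u, w, 29)}.
Joining (U ⋈ P) and R on A yields {(p, m, 22, z), (p, m, 25, z), (p, m, 28, z), (p, v, 22, z), (p, v, 25, z), (p, v, 28, z), (t, d, 2, t), (t, d, 29, t), (t, t, 2, t), (t, t, 29, t), (u, a, 29, d), (u, a, 29, y), (u, b, 29, d), (u, b, 29, y), (u, c, 29, d), (u, c, 29, y), (u, s, 29, d), (u, s, 29, y), (u, t, 29, d), (u, t, 29, y), (u, w, 29, d), (u, w, 29, y)}.
π[A, G, B]: project onto (A, G, B) (6 duplicate(s) eliminated) → {(p, z, m), (p, z, v), (t, t, d), (t, t, t), (u, d, a), (u, d, b), (u, d, c), (u, d, s), (u, d, t), (u, d, w), (u, y, a), (u, y, b), (u, y, c), (u, y, s), (u, y, t), (u, y, w)}
Apply σ_{B ≠ c ∧ A ≠ t}; surviving tuples: {(p, z, m), (p, z, v), (u, d, a), (u, d, b), (u, d, s), (u, d, t), (u, d, w), (u, y, a), (u, y, b), (u, y, s), (u, y, t), (u, y, w)}
π[B, A]: project onto (B, A) (5 duplicate(s) eliminated) → {(a, u), (b, u), (m, p), (s, u), (t, u), (v, p), (w, u)}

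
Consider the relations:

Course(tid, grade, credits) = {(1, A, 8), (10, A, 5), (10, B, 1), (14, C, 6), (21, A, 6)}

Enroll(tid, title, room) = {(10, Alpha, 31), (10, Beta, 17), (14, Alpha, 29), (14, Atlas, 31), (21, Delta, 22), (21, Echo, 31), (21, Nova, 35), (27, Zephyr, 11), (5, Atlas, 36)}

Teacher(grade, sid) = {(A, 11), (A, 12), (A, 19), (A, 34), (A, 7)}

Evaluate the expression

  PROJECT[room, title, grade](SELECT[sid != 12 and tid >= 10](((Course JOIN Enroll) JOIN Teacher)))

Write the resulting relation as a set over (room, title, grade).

Joining Course and Enroll on tid yields {(10, A, 5, Alpha, 31), (10, A, 5, Beta, 17), (10, B, 1, Alpha, 31), (10, B, 1, Beta, 17), (14, C, 6, Alpha, 29), (14, C, 6, Atlas, 31), (21, A, 6, Delta, 22), (21, A, 6, Echo, 31), (21, A, 6, Nova, 35)}.
Joining (Course JOIN Enroll) and Teacher on grade yields {(10, A, 5, Alpha, 31, 11), (10, A, 5, Alpha, 31, 12), (10, A, 5, Alpha, 31, 19), (10, A, 5, Alpha, 31, 34), (10, A, 5, Alpha, 31, 7), (10, A, 5, Beta, 17, 11), (10, A, 5, Beta, 17, 12), (10, A, 5, Beta, 17, 19), (10, A, 5, Beta, 17, 34), (10, A, 5, Beta, 17, 7), (21, A, 6, Delta, 22, 11), (21, A, 6, Delta, 22, 12), (21, A, 6, Delta, 22, 19), (21, A, 6, Delta, 22, 34), (21, A, 6, Delta, 22, 7), (21, A, 6, Echo, 31, 11), (21, A, 6, Echo, 31, 12), (21, A, 6, Echo, 31, 19), (21, A, 6, Echo, 31, 34), (21, A, 6, Echo, 31, 7), (21, A, 6, Nova, 35, 11), (21, A, 6, Nova, 35, 12), (21, A, 6, Nova, 35, 19), (21, A, 6, Nova, 35, 34), (21, A, 6, Nova, 35, 7)}.
σ[sid != 12 and tid >= 10]: keep tuples satisfying sid != 12 and tid >= 10 → {(10, A, 5, Alpha, 31, 11), (10, A, 5, Alpha, 31, 19), (10, A, 5, Alpha, 31, 34), (10, A, 5, Alpha, 31, 7), (10, A, 5, Beta, 17, 11), (10, A, 5, Beta, 17, 19), (10, A, 5, Beta, 17, 34), (10, A, 5, Beta, 17, 7), (21, A, 6, Delta, 22, 11), (21, A, 6, Delta, 22, 19), (21, A, 6, Delta, 22, 34), (21, A, 6, Delta, 22, 7), (21, A, 6, Echo, 31, 11), (21, A, 6, Echo, 31, 19), (21, A, 6, Echo, 31, 34), (21, A, 6, Echo, 31, 7), (21, A, 6, Nova, 35, 11), (21, A, 6, Nova, 35, 19), (21, A, 6, Nova, 35, 34), (21, A, 6, Nova, 35, 7)}
π[room, title, grade]: project onto (room, title, grade) (15 duplicate(s) eliminated) → {(17, Beta, A), (22, Delta, A), (31, Alpha, A), (31, Echo, A), (35, Nova, A)}

{(17, Beta, A), (22, Delta, A), (31, Alpha, A), (31, Echo, A), (35, Nova, A)}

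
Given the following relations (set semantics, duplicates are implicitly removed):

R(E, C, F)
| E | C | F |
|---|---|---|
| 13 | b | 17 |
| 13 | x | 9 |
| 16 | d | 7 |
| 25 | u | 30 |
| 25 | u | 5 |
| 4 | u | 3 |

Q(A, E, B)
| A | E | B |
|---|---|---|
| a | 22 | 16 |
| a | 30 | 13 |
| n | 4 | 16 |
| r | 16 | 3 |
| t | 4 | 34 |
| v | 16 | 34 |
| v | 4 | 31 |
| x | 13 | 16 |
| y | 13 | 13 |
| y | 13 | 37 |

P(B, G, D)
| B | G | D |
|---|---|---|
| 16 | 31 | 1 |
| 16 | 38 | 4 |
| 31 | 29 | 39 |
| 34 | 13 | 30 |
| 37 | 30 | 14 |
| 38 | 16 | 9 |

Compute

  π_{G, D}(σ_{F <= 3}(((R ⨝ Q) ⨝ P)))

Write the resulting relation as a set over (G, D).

{(13, 30), (29, 39), (31, 1), (38, 4)}

Joining R and Q on E yields {(13, b, 17, x, 16), (13, b, 17, y, 13), (13, b, 17, y, 37), (13, x, 9, x, 16), (13, x, 9, y, 13), (13, x, 9, y, 37), (16, d, 7, r, 3), (16, d, 7, v, 34), (4, u, 3, n, 16), (4, u, 3, t, 34), (4, u, 3, v, 31)}.
Joining (R ⨝ Q) and P on B yields {(13, b, 17, x, 16, 31, 1), (13, b, 17, x, 16, 38, 4), (13, b, 17, y, 37, 30, 14), (13, x, 9, x, 16, 31, 1), (13, x, 9, x, 16, 38, 4), (13, x, 9, y, 37, 30, 14), (16, d, 7, v, 34, 13, 30), (4, u, 3, n, 16, 31, 1), (4, u, 3, n, 16, 38, 4), (4, u, 3, t, 34, 13, 30), (4, u, 3, v, 31, 29, 39)}.
Filtering on F <= 3 leaves {(4, u, 3, n, 16, 31, 1), (4, u, 3, n, 16, 38, 4), (4, u, 3, t, 34, 13, 30), (4, u, 3, v, 31, 29, 39)}.
π_{G, D} gives {(13, 30), (29, 39), (31, 1), (38, 4)}.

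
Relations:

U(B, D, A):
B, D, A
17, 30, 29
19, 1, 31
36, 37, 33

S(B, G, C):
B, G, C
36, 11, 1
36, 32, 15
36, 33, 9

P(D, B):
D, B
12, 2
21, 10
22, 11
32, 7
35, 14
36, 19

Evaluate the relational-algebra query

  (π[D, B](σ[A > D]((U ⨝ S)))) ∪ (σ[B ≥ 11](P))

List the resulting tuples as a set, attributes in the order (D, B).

{(22, 11), (35, 14), (36, 19)}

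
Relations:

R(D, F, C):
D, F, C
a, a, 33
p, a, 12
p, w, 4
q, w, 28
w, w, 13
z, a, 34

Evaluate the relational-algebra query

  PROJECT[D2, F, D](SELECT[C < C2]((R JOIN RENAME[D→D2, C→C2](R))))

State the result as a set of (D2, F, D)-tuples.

ρ[D→D2, C→C2]: schema becomes (D2, F, C2); tuples unchanged.
Joining R and RENAME[D→D2, C→C2](R) on F yields {(a, a, 33, a, 33), (a, a, 33, p, 12), (a, a, 33, z, 34), (p, a, 12, a, 33), (p, a, 12, p, 12), (p, a, 12, z, 34), (p, w, 4, p, 4), (p, w, 4, q, 28), (p, w, 4, w, 13), (q, w, 28, p, 4), (q, w, 28, q, 28), (q, w, 28, w, 13), (w, w, 13, p, 4), (w, w, 13, q, 28), (w, w, 13, w, 13), (z, a, 34, a, 33), (z, a, 34, p, 12), (z, a, 34, z, 34)}.
Apply σ_{C < C2}; surviving tuples: {(a, a, 33, z, 34), (p, a, 12, a, 33), (p, a, 12, z, 34), (p, w, 4, q, 28), (p, w, 4, w, 13), (w, w, 13, q, 28)}
π_{D2, F, D} gives {(a, a, p), (q, w, p), (q, w, w), (w, w, p), (z, a, a), (z, a, p)}.

{(a, a, p), (q, w, p), (q, w, w), (w, w, p), (z, a, a), (z, a, p)}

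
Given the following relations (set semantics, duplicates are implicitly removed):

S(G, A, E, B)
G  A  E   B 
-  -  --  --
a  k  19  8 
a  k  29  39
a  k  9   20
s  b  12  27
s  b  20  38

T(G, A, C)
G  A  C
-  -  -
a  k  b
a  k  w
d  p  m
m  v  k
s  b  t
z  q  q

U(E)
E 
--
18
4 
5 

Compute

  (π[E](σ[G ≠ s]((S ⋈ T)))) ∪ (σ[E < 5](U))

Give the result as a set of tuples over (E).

Natural join on G, A: {(a, k, 19, 8, b), (a, k, 19, 8, w), (a, k, 29, 39, b), (a, k, 29, 39, w), (a, k, 9, 20, b), (a, k, 9, 20, w), (s, b, 12, 27, t), (s, b, 20, 38, t)}
Filtering on G ≠ s leaves {(a, k, 19, 8, b), (a, k, 19, 8, w), (a, k, 29, 39, b), (a, k, 29, 39, w), (a, k, 9, 20, b), (a, k, 9, 20, w)}.
Projecting to E (3 duplicate(s) eliminated): {19, 29, 9}
Filtering on E < 5 leaves {4}.
Set union of the two operands is {19, 29, 4, 9}.

{19, 29, 4, 9}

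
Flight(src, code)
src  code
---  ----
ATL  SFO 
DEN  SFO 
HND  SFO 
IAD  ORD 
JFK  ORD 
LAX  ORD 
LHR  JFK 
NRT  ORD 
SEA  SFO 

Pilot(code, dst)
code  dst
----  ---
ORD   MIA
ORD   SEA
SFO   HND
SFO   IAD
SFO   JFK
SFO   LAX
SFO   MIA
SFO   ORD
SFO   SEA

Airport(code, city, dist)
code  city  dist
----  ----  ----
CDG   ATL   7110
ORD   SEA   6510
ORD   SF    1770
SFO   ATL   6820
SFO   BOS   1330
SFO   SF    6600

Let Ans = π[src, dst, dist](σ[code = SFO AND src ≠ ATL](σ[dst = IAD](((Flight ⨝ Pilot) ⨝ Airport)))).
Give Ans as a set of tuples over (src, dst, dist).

{(DEN, IAD, 1330), (DEN, IAD, 6600), (DEN, IAD, 6820), (HND, IAD, 1330), (HND, IAD, 6600), (HND, IAD, 6820), (SEA, IAD, 1330), (SEA, IAD, 6600), (SEA, IAD, 6820)}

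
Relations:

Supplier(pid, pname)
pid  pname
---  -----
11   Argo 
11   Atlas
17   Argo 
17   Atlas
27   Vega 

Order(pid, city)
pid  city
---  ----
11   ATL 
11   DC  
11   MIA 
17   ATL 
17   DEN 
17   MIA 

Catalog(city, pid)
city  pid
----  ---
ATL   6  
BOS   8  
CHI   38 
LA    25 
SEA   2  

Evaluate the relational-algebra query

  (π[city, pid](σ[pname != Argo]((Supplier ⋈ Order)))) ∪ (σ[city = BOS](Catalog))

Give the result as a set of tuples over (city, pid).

Supplier ⋈ Order (natural join on pid): {(11, Argo, ATL), (11, Argo, DC), (11, Argo, MIA), (11, Atlas, ATL), (11, Atlas, DC), (11, Atlas, MIA), (17, Argo, ATL), (17, Argo, DEN), (17, Argo, MIA), (17, Atlas, ATL), (17, Atlas, DEN), (17, Atlas, MIA)}
Apply σ_{pname != Argo}; surviving tuples: {(11, Atlas, ATL), (11, Atlas, DC), (11, Atlas, MIA), (17, Atlas, ATL), (17, Atlas, DEN), (17, Atlas, MIA)}
π_{city, pid} gives {(ATL, 11), (ATL, 17), (DC, 11), (DEN, 17), (MIA, 11), (MIA, 17)}.
Apply σ_{city = BOS}; surviving tuples: {(BOS, 8)}
Taking the union: {(ATL, 11), (ATL, 17), (BOS, 8), (DC, 11), (DEN, 17), (MIA, 11), (MIA, 17)}

{(ATL, 11), (ATL, 17), (BOS, 8), (DC, 11), (DEN, 17), (MIA, 11), (MIA, 17)}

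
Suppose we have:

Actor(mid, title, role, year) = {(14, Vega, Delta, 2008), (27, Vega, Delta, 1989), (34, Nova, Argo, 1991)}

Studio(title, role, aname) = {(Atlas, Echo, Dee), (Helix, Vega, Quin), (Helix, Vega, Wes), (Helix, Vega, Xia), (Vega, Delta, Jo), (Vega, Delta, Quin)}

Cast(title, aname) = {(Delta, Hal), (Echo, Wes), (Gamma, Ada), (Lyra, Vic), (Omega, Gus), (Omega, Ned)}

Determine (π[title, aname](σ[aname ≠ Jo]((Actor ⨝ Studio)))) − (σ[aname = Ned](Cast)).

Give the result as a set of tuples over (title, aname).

Natural join on title, role: {(14, Vega, Delta, 2008, Jo), (14, Vega, Delta, 2008, Quin), (27, Vega, Delta, 1989, Jo), (27, Vega, Delta, 1989, Quin)}
Apply σ_{aname ≠ Jo}; surviving tuples: {(14, Vega, Delta, 2008, Quin), (27, Vega, Delta, 1989, Quin)}
Projecting to title, aname (1 duplicate(s) eliminated): {(Vega, Quin)}
Apply σ_{aname = Ned}; surviving tuples: {(Omega, Ned)}
Set difference of the two operands is {(Vega, Quin)}.

{(Vega, Quin)}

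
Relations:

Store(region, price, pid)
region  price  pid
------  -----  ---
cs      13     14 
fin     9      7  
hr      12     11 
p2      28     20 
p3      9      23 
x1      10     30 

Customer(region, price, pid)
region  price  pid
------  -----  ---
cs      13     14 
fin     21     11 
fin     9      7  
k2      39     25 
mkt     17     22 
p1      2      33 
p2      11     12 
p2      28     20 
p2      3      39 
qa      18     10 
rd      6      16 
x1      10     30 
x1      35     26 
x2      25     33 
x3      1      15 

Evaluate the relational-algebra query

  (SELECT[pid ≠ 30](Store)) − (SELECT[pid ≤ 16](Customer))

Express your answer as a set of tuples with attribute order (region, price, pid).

σ[pid ≠ 30]: keep tuples satisfying pid ≠ 30 → {(cs, 13, 14), (fin, 9, 7), (hr, 12, 11), (p2, 28, 20), (p3, 9, 23)}
σ[pid ≤ 16]: keep tuples satisfying pid ≤ 16 → {(cs, 13, 14), (fin, 21, 11), (fin, 9, 7), (p2, 11, 12), (qa, 18, 10), (rd, 6, 16), (x3, 1, 15)}
Set difference of the two operands is {(hr, 12, 11), (p2, 28, 20), (p3, 9, 23)}.

{(hr, 12, 11), (p2, 28, 20), (p3, 9, 23)}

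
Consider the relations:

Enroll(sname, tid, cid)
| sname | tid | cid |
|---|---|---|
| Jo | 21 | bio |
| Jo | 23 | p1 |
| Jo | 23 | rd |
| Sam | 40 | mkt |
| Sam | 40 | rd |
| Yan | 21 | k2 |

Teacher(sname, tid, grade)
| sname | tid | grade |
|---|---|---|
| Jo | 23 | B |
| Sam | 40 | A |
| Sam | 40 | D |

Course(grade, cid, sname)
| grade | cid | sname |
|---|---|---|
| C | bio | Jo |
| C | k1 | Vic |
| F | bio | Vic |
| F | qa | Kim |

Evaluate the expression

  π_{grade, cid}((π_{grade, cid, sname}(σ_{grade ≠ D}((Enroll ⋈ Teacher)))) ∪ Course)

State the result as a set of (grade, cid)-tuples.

Natural join on sname, tid: {(Jo, 23, p1, B), (Jo, 23, rd, B), (Sam, 40, mkt, A), (Sam, 40, mkt, D), (Sam, 40, rd, A), (Sam, 40, rd, D)}
Apply σ_{grade ≠ D}; surviving tuples: {(Jo, 23, p1, B), (Jo, 23, rd, B), (Sam, 40, mkt, A), (Sam, 40, rd, A)}
π_{grade, cid, sname} gives {(A, mkt, Sam), (A, rd, Sam), (B, p1, Jo), (B, rd, Jo)}.
Set union of the two operands is {(A, mkt, Sam), (A, rd, Sam), (B, p1, Jo), (B, rd, Jo), (C, bio, Jo), (C, k1, Vic), (F, bio, Vic), (F, qa, Kim)}.
π_{grade, cid} gives {(A, mkt), (A, rd), (B, p1), (B, rd), (C, bio), (C, k1), (F, bio), (F, qa)}.

{(A, mkt), (A, rd), (B, p1), (B, rd), (C, bio), (C, k1), (F, bio), (F, qa)}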